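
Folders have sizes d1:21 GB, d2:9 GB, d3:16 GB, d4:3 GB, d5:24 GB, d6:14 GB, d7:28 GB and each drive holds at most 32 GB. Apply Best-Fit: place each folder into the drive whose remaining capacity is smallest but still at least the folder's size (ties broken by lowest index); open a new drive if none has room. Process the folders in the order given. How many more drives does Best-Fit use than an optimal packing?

Best-Fit: [21,9] [16,3] [24] [14] [28] → 5 drives.
Total size 115 GB; any packing needs at least ⌈115/32⌉ = 4 drives.
An optimal packing achieves that bound: [28,3] [24] [21,9] [16,14] → 4 drives.
Excess: 5 − 4 = 1.

1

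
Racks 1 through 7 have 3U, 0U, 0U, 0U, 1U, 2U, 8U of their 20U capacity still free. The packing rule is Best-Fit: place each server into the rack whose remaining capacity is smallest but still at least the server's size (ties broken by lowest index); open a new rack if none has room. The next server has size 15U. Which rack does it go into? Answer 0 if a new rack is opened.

0

No rack has ≥ 15U free, so a new rack is opened.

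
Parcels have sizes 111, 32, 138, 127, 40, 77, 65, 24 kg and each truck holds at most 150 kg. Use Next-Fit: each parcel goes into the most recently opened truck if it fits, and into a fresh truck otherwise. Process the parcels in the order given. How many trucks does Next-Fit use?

Put 111 kg in truck 1; 39 kg remain.
Put 32 kg in truck 1; 7 kg remain.
Put 138 kg in truck 2; 12 kg remain.
Put 127 kg in truck 3; 23 kg remain.
Put 40 kg in truck 4; 110 kg remain.
Put 77 kg in truck 4; 33 kg remain.
Put 65 kg in truck 5; 85 kg remain.
Put 24 kg in truck 5; 61 kg remain.

5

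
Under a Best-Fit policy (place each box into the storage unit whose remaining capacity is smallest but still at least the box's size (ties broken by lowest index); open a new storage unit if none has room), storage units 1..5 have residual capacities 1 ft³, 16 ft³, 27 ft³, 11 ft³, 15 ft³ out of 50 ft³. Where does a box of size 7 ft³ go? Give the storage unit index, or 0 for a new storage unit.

4

Storage units with room: storage unit 2 (16 ft³), storage unit 3 (27 ft³), storage unit 4 (11 ft³), storage unit 5 (15 ft³).
Tightest fit is storage unit 4 with 11 ft³ free.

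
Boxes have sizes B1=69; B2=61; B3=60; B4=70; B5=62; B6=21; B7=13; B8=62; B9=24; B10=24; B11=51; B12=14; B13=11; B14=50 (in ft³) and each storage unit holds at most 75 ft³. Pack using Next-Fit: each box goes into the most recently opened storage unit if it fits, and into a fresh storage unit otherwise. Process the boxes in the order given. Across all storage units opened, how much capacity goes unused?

158

Put B1 (69 ft³) in storage unit 1; 6 ft³ remain.
Put B2 (61 ft³) in storage unit 2; 14 ft³ remain.
Put B3 (60 ft³) in storage unit 3; 15 ft³ remain.
Put B4 (70 ft³) in storage unit 4; 5 ft³ remain.
Put B5 (62 ft³) in storage unit 5; 13 ft³ remain.
Put B6 (21 ft³) in storage unit 6; 54 ft³ remain.
Put B7 (13 ft³) in storage unit 6; 41 ft³ remain.
Put B8 (62 ft³) in storage unit 7; 13 ft³ remain.
Put B9 (24 ft³) in storage unit 8; 51 ft³ remain.
Put B10 (24 ft³) in storage unit 8; 27 ft³ remain.
Put B11 (51 ft³) in storage unit 9; 24 ft³ remain.
Put B12 (14 ft³) in storage unit 9; 10 ft³ remain.
Put B13 (11 ft³) in storage unit 10; 64 ft³ remain.
Put B14 (50 ft³) in storage unit 10; 14 ft³ remain.
10 storage units × 75 ft³ = 750 ft³; used 592 ft³; unused 158 ft³.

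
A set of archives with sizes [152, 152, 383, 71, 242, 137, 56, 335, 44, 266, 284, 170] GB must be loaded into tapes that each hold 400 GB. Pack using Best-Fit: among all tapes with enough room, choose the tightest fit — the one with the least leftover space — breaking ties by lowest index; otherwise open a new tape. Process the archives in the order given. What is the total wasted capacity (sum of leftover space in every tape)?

508

tape 1: place 152 GB, 248 GB left
tape 1: place 152 GB, 96 GB left
tape 2: place 383 GB, 17 GB left
tape 1: place 71 GB, 25 GB left
tape 3: place 242 GB, 158 GB left
tape 3: place 137 GB, 21 GB left
tape 4: place 56 GB, 344 GB left
tape 4: place 335 GB, 9 GB left
tape 5: place 44 GB, 356 GB left
tape 5: place 266 GB, 90 GB left
tape 6: place 284 GB, 116 GB left
tape 7: place 170 GB, 230 GB left
7 tapes × 400 GB = 2800 GB; used 2292 GB; unused 508 GB.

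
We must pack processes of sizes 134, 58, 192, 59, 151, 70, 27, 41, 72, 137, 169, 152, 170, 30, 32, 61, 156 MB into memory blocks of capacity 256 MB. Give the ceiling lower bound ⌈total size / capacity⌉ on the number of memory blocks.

7

Total size = 134 + 58 + 192 + 59 + 151 + 70 + 27 + 41 + 72 + 137 + 169 + 152 + 170 + 30 + 32 + 61 + 156 = 1711 MB.
⌈1711 / 256⌉ = 7.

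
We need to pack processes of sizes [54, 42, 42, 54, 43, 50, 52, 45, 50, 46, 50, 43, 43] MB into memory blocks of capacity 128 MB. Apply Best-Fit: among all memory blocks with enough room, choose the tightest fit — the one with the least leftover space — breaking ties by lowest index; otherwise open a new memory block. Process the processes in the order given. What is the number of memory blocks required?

54 MB → memory block 1 (remaining 74 MB)
42 MB → memory block 1 (remaining 32 MB)
42 MB → memory block 2 (remaining 86 MB)
54 MB → memory block 2 (remaining 32 MB)
43 MB → memory block 3 (remaining 85 MB)
50 MB → memory block 3 (remaining 35 MB)
52 MB → memory block 4 (remaining 76 MB)
45 MB → memory block 4 (remaining 31 MB)
50 MB → memory block 5 (remaining 78 MB)
46 MB → memory block 5 (remaining 32 MB)
50 MB → memory block 6 (remaining 78 MB)
43 MB → memory block 6 (remaining 35 MB)
43 MB → memory block 7 (remaining 85 MB)
Final memory blocks: [54,42] [42,54] [43,50] [52,45] [50,46] [50,43] [43].

7 memory blocks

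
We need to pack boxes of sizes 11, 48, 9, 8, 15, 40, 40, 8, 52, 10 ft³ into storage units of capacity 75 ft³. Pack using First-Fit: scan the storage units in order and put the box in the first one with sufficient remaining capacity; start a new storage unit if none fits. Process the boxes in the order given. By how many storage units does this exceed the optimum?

0

First-Fit: [11,48,9] [8,15,40,8] [40,10] [52] → 4 storage units.
Total size 241 ft³; any packing needs at least ⌈241/75⌉ = 4 storage units.
So 4 is already optimal.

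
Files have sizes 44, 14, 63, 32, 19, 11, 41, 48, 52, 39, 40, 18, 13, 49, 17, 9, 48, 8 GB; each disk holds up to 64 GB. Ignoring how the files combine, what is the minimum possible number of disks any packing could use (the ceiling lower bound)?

9

Total size = 44 + 14 + 63 + 32 + 19 + 11 + 41 + 48 + 52 + 39 + 40 + 18 + 13 + 49 + 17 + 9 + 48 + 8 = 565 GB.
⌈565 / 64⌉ = 9.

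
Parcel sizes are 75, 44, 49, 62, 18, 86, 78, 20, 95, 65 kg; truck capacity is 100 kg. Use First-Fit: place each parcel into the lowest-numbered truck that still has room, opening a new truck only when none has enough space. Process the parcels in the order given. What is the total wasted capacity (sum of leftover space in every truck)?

Put 75 kg in truck 1; 25 kg remain.
Put 44 kg in truck 2; 56 kg remain.
Put 49 kg in truck 2; 7 kg remain.
Put 62 kg in truck 3; 38 kg remain.
Put 18 kg in truck 1; 7 kg remain.
Put 86 kg in truck 4; 14 kg remain.
Put 78 kg in truck 5; 22 kg remain.
Put 20 kg in truck 3; 18 kg remain.
Put 95 kg in truck 6; 5 kg remain.
Put 65 kg in truck 7; 35 kg remain.
7 trucks × 100 kg = 700 kg; used 592 kg; unused 108 kg.

108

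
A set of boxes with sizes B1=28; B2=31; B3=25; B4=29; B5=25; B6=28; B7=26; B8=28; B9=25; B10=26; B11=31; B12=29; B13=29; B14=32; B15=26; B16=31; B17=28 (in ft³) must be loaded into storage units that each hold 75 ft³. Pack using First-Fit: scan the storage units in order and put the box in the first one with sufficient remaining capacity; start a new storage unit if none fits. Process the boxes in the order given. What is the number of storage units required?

9

Put B1 (28 ft³) in storage unit 1; 47 ft³ remain.
Put B2 (31 ft³) in storage unit 1; 16 ft³ remain.
Put B3 (25 ft³) in storage unit 2; 50 ft³ remain.
Put B4 (29 ft³) in storage unit 2; 21 ft³ remain.
Put B5 (25 ft³) in storage unit 3; 50 ft³ remain.
Put B6 (28 ft³) in storage unit 3; 22 ft³ remain.
Put B7 (26 ft³) in storage unit 4; 49 ft³ remain.
Put B8 (28 ft³) in storage unit 4; 21 ft³ remain.
Put B9 (25 ft³) in storage unit 5; 50 ft³ remain.
Put B10 (26 ft³) in storage unit 5; 24 ft³ remain.
Put B11 (31 ft³) in storage unit 6; 44 ft³ remain.
Put B12 (29 ft³) in storage unit 6; 15 ft³ remain.
Put B13 (29 ft³) in storage unit 7; 46 ft³ remain.
Put B14 (32 ft³) in storage unit 7; 14 ft³ remain.
Put B15 (26 ft³) in storage unit 8; 49 ft³ remain.
Put B16 (31 ft³) in storage unit 8; 18 ft³ remain.
Put B17 (28 ft³) in storage unit 9; 47 ft³ remain.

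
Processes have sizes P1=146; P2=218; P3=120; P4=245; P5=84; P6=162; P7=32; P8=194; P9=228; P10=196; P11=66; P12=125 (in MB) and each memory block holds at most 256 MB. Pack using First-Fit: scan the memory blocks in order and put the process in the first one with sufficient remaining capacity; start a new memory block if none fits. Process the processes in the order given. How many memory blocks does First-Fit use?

memory block 1: place P1 (146 MB), 110 MB left
memory block 2: place P2 (218 MB), 38 MB left
memory block 3: place P3 (120 MB), 136 MB left
memory block 4: place P4 (245 MB), 11 MB left
memory block 1: place P5 (84 MB), 26 MB left
memory block 5: place P6 (162 MB), 94 MB left
memory block 2: place P7 (32 MB), 6 MB left
memory block 6: place P8 (194 MB), 62 MB left
memory block 7: place P9 (228 MB), 28 MB left
memory block 8: place P10 (196 MB), 60 MB left
memory block 3: place P11 (66 MB), 70 MB left
memory block 9: place P12 (125 MB), 131 MB left
Final memory blocks: [146,84] [218,32] [120,66] [245] [162] [194] [228] [196] [125].

9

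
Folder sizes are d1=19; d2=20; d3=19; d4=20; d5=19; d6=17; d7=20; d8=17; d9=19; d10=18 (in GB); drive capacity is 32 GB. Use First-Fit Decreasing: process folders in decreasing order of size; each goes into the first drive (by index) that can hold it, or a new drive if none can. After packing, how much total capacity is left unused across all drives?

Sorted descending: 20, 20, 20, 19, 19, 19, 19, 18, 17, 17.
drive 1: place 20 GB, 12 GB left
drive 2: place 20 GB, 12 GB left
drive 3: place 20 GB, 12 GB left
drive 4: place 19 GB, 13 GB left
drive 5: place 19 GB, 13 GB left
drive 6: place 19 GB, 13 GB left
drive 7: place 19 GB, 13 GB left
drive 8: place 18 GB, 14 GB left
drive 9: place 17 GB, 15 GB left
drive 10: place 17 GB, 15 GB left
10 drives × 32 GB = 320 GB; used 188 GB; unused 132 GB.

132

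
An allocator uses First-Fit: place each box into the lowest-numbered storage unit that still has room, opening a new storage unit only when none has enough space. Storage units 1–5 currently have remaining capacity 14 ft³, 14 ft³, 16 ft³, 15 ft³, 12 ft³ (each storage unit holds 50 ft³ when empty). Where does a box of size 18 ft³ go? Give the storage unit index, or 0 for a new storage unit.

No storage unit has ≥ 18 ft³ free, so a new storage unit is opened.

0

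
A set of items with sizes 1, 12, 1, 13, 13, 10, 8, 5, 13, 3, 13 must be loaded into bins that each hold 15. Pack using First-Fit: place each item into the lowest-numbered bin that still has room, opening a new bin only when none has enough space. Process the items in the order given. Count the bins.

7

bin 1: place 1, 14 left
bin 1: place 12, 2 left
bin 1: place 1, 1 left
bin 2: place 13, 2 left
bin 3: place 13, 2 left
bin 4: place 10, 5 left
bin 5: place 8, 7 left
bin 4: place 5, 0 left
bin 6: place 13, 2 left
bin 5: place 3, 4 left
bin 7: place 13, 2 left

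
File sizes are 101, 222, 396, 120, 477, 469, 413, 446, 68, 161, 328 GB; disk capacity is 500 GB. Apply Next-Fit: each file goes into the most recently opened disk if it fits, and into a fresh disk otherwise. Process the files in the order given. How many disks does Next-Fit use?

disk 1: place 101 GB, 399 GB left
disk 1: place 222 GB, 177 GB left
disk 2: place 396 GB, 104 GB left
disk 3: place 120 GB, 380 GB left
disk 4: place 477 GB, 23 GB left
disk 5: place 469 GB, 31 GB left
disk 6: place 413 GB, 87 GB left
disk 7: place 446 GB, 54 GB left
disk 8: place 68 GB, 432 GB left
disk 8: place 161 GB, 271 GB left
disk 9: place 328 GB, 172 GB left
Final disks: [101,222] [396] [120] [477] [469] [413] [446] [68,161] [328].

9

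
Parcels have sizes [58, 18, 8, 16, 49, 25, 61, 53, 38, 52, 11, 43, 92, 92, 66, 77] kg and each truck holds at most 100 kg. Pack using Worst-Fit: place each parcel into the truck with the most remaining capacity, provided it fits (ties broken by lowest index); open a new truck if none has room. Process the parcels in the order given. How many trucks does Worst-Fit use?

truck 1: place 58 kg, 42 kg left
truck 1: place 18 kg, 24 kg left
truck 1: place 8 kg, 16 kg left
truck 1: place 16 kg, 0 kg left
truck 2: place 49 kg, 51 kg left
truck 2: place 25 kg, 26 kg left
truck 3: place 61 kg, 39 kg left
truck 4: place 53 kg, 47 kg left
truck 4: place 38 kg, 9 kg left
truck 5: place 52 kg, 48 kg left
truck 5: place 11 kg, 37 kg left
truck 6: place 43 kg, 57 kg left
truck 7: place 92 kg, 8 kg left
truck 8: place 92 kg, 8 kg left
truck 9: place 66 kg, 34 kg left
truck 10: place 77 kg, 23 kg left
Final trucks: [58,18,8,16] [49,25] [61] [53,38] [52,11] [43] [92] [92] [66] [77].

10 trucks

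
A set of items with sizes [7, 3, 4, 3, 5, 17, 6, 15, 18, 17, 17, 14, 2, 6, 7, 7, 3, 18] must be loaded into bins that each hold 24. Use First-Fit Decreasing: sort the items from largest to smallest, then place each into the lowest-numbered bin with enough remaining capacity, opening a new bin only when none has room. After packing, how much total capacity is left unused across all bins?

Sorted descending: 18, 18, 17, 17, 17, 15, 14, 7, 7, 7, 6, 6, 5, 4, 3, 3, 3, 2.
bin 1: place 18, 6 left
bin 2: place 18, 6 left
bin 3: place 17, 7 left
bin 4: place 17, 7 left
bin 5: place 17, 7 left
bin 6: place 15, 9 left
bin 7: place 14, 10 left
bin 3: place 7, 0 left
bin 4: place 7, 0 left
bin 5: place 7, 0 left
bin 1: place 6, 0 left
bin 2: place 6, 0 left
bin 6: place 5, 4 left
bin 6: place 4, 0 left
bin 7: place 3, 7 left
bin 7: place 3, 4 left
bin 7: place 3, 1 left
bin 8: place 2, 22 left
8 bins × 24 = 192; used 169; unused 23.

23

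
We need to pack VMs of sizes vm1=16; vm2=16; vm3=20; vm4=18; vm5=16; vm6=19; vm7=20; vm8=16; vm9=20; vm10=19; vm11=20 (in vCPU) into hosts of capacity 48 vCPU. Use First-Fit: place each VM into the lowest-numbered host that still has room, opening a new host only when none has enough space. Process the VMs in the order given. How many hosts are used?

5 hosts

host 1: place vm1 (16 vCPU), 32 vCPU left
host 1: place vm2 (16 vCPU), 16 vCPU left
host 2: place vm3 (20 vCPU), 28 vCPU left
host 2: place vm4 (18 vCPU), 10 vCPU left
host 1: place vm5 (16 vCPU), 0 vCPU left
host 3: place vm6 (19 vCPU), 29 vCPU left
host 3: place vm7 (20 vCPU), 9 vCPU left
host 4: place vm8 (16 vCPU), 32 vCPU left
host 4: place vm9 (20 vCPU), 12 vCPU left
host 5: place vm10 (19 vCPU), 29 vCPU left
host 5: place vm11 (20 vCPU), 9 vCPU left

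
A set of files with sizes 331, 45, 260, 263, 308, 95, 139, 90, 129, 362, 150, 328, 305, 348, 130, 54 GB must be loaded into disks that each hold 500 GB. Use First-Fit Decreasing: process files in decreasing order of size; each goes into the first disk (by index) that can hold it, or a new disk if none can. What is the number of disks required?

Sorted descending: 362, 348, 331, 328, 308, 305, 263, 260, 150, 139, 130, 129, 95, 90, 54, 45.
disk 1: place 362 GB, 138 GB left
disk 2: place 348 GB, 152 GB left
disk 3: place 331 GB, 169 GB left
disk 4: place 328 GB, 172 GB left
disk 5: place 308 GB, 192 GB left
disk 6: place 305 GB, 195 GB left
disk 7: place 263 GB, 237 GB left
disk 8: place 260 GB, 240 GB left
disk 2: place 150 GB, 2 GB left
disk 3: place 139 GB, 30 GB left
disk 1: place 130 GB, 8 GB left
disk 4: place 129 GB, 43 GB left
disk 5: place 95 GB, 97 GB left
disk 5: place 90 GB, 7 GB left
disk 6: place 54 GB, 141 GB left
disk 6: place 45 GB, 96 GB left

8 disks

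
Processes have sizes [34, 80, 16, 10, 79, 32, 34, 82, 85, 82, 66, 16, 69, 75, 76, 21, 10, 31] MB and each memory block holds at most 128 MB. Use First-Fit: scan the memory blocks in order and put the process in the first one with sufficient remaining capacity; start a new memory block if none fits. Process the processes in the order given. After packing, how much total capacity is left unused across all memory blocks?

254

Put 34 MB in memory block 1; 94 MB remain.
Put 80 MB in memory block 1; 14 MB remain.
Put 16 MB in memory block 2; 112 MB remain.
Put 10 MB in memory block 1; 4 MB remain.
Put 79 MB in memory block 2; 33 MB remain.
Put 32 MB in memory block 2; 1 MB remain.
Put 34 MB in memory block 3; 94 MB remain.
Put 82 MB in memory block 3; 12 MB remain.
Put 85 MB in memory block 4; 43 MB remain.
Put 82 MB in memory block 5; 46 MB remain.
Put 66 MB in memory block 6; 62 MB remain.
Put 16 MB in memory block 4; 27 MB remain.
Put 69 MB in memory block 7; 59 MB remain.
Put 75 MB in memory block 8; 53 MB remain.
Put 76 MB in memory block 9; 52 MB remain.
Put 21 MB in memory block 4; 6 MB remain.
Put 10 MB in memory block 3; 2 MB remain.
Put 31 MB in memory block 5; 15 MB remain.
9 memory blocks × 128 MB = 1152 MB; used 898 MB; unused 254 MB.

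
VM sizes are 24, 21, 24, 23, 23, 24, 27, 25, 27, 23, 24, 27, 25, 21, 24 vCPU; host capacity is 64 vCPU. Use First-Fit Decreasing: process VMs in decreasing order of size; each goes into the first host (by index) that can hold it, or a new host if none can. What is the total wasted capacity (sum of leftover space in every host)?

Sorted descending: 27, 27, 27, 25, 25, 24, 24, 24, 24, 24, 23, 23, 23, 21, 21.
27 vCPU → host 1 (remaining 37 vCPU)
27 vCPU → host 1 (remaining 10 vCPU)
27 vCPU → host 2 (remaining 37 vCPU)
25 vCPU → host 2 (remaining 12 vCPU)
25 vCPU → host 3 (remaining 39 vCPU)
24 vCPU → host 3 (remaining 15 vCPU)
24 vCPU → host 4 (remaining 40 vCPU)
24 vCPU → host 4 (remaining 16 vCPU)
24 vCPU → host 5 (remaining 40 vCPU)
24 vCPU → host 5 (remaining 16 vCPU)
23 vCPU → host 6 (remaining 41 vCPU)
23 vCPU → host 6 (remaining 18 vCPU)
23 vCPU → host 7 (remaining 41 vCPU)
21 vCPU → host 7 (remaining 20 vCPU)
21 vCPU → host 8 (remaining 43 vCPU)
8 hosts × 64 vCPU = 512 vCPU; used 362 vCPU; unused 150 vCPU.

150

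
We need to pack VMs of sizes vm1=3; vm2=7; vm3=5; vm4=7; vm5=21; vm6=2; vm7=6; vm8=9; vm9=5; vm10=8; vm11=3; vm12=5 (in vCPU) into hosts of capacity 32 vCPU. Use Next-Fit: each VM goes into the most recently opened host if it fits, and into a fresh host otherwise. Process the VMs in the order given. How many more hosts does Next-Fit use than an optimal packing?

Next-Fit: [3,7,5,7] [21,2,6] [9,5,8,3,5] → 3 hosts.
Total size 81 vCPU; any packing needs at least ⌈81/32⌉ = 3 hosts.
So 3 is already optimal.

0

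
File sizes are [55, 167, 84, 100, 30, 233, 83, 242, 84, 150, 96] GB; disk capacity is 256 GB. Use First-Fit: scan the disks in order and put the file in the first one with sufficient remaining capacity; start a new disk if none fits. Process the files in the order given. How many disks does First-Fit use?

disk 1: place 55 GB, 201 GB left
disk 1: place 167 GB, 34 GB left
disk 2: place 84 GB, 172 GB left
disk 2: place 100 GB, 72 GB left
disk 1: place 30 GB, 4 GB left
disk 3: place 233 GB, 23 GB left
disk 4: place 83 GB, 173 GB left
disk 5: place 242 GB, 14 GB left
disk 4: place 84 GB, 89 GB left
disk 6: place 150 GB, 106 GB left
disk 6: place 96 GB, 10 GB left
Final disks: [55,167,30] [84,100] [233] [83,84] [242] [150,96].

6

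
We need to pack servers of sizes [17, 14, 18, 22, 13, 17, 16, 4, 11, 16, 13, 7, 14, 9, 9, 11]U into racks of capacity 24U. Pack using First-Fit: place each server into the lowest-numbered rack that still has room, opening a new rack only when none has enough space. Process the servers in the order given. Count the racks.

11

17U → rack 1 (remaining 7U)
14U → rack 2 (remaining 10U)
18U → rack 3 (remaining 6U)
22U → rack 4 (remaining 2U)
13U → rack 5 (remaining 11U)
17U → rack 6 (remaining 7U)
16U → rack 7 (remaining 8U)
4U → rack 1 (remaining 3U)
11U → rack 5 (remaining 0U)
16U → rack 8 (remaining 8U)
13U → rack 9 (remaining 11U)
7U → rack 2 (remaining 3U)
14U → rack 10 (remaining 10U)
9U → rack 9 (remaining 2U)
9U → rack 10 (remaining 1U)
11U → rack 11 (remaining 13U)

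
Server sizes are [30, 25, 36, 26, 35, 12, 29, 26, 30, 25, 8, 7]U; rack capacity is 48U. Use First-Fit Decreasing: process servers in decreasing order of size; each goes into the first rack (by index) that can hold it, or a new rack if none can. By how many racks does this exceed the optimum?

0

First-Fit Decreasing: [36,12] [35,8] [30,7] [30] [29] [26] [26] [25] [25] → 9 racks.
9 servers exceed 24U (half the capacity), and no two of those can share a rack, so at least 9 racks are needed.
So 9 is already optimal.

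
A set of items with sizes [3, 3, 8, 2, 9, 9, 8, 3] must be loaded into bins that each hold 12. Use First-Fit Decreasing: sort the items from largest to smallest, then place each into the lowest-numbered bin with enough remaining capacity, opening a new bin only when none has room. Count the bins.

4

Sorted descending: 9, 9, 8, 8, 3, 3, 3, 2.
bin 1: place 9, 3 left
bin 2: place 9, 3 left
bin 3: place 8, 4 left
bin 4: place 8, 4 left
bin 1: place 3, 0 left
bin 2: place 3, 0 left
bin 3: place 3, 1 left
bin 4: place 2, 2 left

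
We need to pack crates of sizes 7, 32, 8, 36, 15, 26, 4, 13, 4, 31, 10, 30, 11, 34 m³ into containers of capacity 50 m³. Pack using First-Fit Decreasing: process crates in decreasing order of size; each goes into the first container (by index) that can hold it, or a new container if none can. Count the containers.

Sorted descending: 36, 34, 32, 31, 30, 26, 15, 13, 11, 10, 8, 7, 4, 4.
container 1: place 36 m³, 14 m³ left
container 2: place 34 m³, 16 m³ left
container 3: place 32 m³, 18 m³ left
container 4: place 31 m³, 19 m³ left
container 5: place 30 m³, 20 m³ left
container 6: place 26 m³, 24 m³ left
container 2: place 15 m³, 1 m³ left
container 1: place 13 m³, 1 m³ left
container 3: place 11 m³, 7 m³ left
container 4: place 10 m³, 9 m³ left
container 4: place 8 m³, 1 m³ left
container 3: place 7 m³, 0 m³ left
container 5: place 4 m³, 16 m³ left
container 5: place 4 m³, 12 m³ left
Final containers: [36,13] [34,15] [32,11,7] [31,10,8] [30,4,4] [26].

6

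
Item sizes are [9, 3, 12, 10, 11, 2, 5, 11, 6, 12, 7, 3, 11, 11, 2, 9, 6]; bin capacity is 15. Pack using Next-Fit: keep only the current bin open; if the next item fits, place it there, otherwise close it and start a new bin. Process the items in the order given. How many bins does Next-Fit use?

12

Put 9 in bin 1; 6 remain.
Put 3 in bin 1; 3 remain.
Put 12 in bin 2; 3 remain.
Put 10 in bin 3; 5 remain.
Put 11 in bin 4; 4 remain.
Put 2 in bin 4; 2 remain.
Put 5 in bin 5; 10 remain.
Put 11 in bin 6; 4 remain.
Put 6 in bin 7; 9 remain.
Put 12 in bin 8; 3 remain.
Put 7 in bin 9; 8 remain.
Put 3 in bin 9; 5 remain.
Put 11 in bin 10; 4 remain.
Put 11 in bin 11; 4 remain.
Put 2 in bin 11; 2 remain.
Put 9 in bin 12; 6 remain.
Put 6 in bin 12; 0 remain.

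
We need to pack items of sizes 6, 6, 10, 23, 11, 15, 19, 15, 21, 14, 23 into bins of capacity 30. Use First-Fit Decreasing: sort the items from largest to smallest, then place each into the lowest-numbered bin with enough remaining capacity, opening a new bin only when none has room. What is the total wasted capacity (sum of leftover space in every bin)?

17

Sorted descending: 23, 23, 21, 19, 15, 15, 14, 11, 10, 6, 6.
23 → bin 1 (remaining 7)
23 → bin 2 (remaining 7)
21 → bin 3 (remaining 9)
19 → bin 4 (remaining 11)
15 → bin 5 (remaining 15)
15 → bin 5 (remaining 0)
14 → bin 6 (remaining 16)
11 → bin 4 (remaining 0)
10 → bin 6 (remaining 6)
6 → bin 1 (remaining 1)
6 → bin 2 (remaining 1)
6 bins × 30 = 180; used 163; unused 17.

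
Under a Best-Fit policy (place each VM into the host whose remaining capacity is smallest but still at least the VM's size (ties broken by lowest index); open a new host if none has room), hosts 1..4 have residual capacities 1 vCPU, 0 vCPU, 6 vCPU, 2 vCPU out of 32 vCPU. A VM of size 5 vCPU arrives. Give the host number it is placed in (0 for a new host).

Hosts with room: host 3 (6 vCPU).
Tightest fit is host 3 with 6 vCPU free.

3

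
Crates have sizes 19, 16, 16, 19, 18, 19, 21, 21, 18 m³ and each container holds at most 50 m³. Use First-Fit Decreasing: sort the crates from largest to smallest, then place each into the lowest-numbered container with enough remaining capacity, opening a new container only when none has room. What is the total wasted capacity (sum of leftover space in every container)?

Sorted descending: 21, 21, 19, 19, 19, 18, 18, 16, 16.
21 m³ → container 1 (remaining 29 m³)
21 m³ → container 1 (remaining 8 m³)
19 m³ → container 2 (remaining 31 m³)
19 m³ → container 2 (remaining 12 m³)
19 m³ → container 3 (remaining 31 m³)
18 m³ → container 3 (remaining 13 m³)
18 m³ → container 4 (remaining 32 m³)
16 m³ → container 4 (remaining 16 m³)
16 m³ → container 4 (remaining 0 m³)
4 containers × 50 m³ = 200 m³; used 167 m³; unused 33 m³.

33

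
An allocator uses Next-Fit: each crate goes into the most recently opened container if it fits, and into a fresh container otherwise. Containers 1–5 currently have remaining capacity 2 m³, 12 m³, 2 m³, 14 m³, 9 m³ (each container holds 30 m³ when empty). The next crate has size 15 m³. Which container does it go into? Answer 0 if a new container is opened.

0

Next-Fit only looks at container 5, which has 9 m³ free.
15 m³ does not fit, so a new container is opened.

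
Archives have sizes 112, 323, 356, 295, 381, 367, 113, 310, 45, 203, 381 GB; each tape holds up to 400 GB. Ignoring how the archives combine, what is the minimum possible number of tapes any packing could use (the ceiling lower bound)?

Total size = 112 + 323 + 356 + 295 + 381 + 367 + 113 + 310 + 45 + 203 + 381 = 2886 GB.
⌈2886 / 400⌉ = 8.

8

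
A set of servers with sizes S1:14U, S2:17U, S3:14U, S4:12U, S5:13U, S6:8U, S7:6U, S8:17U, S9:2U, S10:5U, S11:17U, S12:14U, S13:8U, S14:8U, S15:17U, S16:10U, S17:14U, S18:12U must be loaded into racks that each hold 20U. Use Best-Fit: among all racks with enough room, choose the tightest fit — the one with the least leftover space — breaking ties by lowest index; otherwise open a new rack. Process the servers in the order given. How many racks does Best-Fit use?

13 racks

Put S1 (14U) in rack 1; 6U remain.
Put S2 (17U) in rack 2; 3U remain.
Put S3 (14U) in rack 3; 6U remain.
Put S4 (12U) in rack 4; 8U remain.
Put S5 (13U) in rack 5; 7U remain.
Put S6 (8U) in rack 4; 0U remain.
Put S7 (6U) in rack 1; 0U remain.
Put S8 (17U) in rack 6; 3U remain.
Put S9 (2U) in rack 2; 1U remain.
Put S10 (5U) in rack 3; 1U remain.
Put S11 (17U) in rack 7; 3U remain.
Put S12 (14U) in rack 8; 6U remain.
Put S13 (8U) in rack 9; 12U remain.
Put S14 (8U) in rack 9; 4U remain.
Put S15 (17U) in rack 10; 3U remain.
Put S16 (10U) in rack 11; 10U remain.
Put S17 (14U) in rack 12; 6U remain.
Put S18 (12U) in rack 13; 8U remain.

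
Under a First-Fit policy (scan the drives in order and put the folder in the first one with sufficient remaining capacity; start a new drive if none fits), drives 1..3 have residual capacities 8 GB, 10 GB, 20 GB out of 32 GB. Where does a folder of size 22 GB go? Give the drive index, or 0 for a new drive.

No drive has ≥ 22 GB free, so a new drive is opened.

0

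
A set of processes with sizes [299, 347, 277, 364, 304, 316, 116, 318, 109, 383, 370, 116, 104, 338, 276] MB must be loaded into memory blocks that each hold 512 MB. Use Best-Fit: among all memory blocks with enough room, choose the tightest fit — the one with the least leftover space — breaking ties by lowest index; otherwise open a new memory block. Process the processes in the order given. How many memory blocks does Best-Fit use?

11

Put 299 MB in memory block 1; 213 MB remain.
Put 347 MB in memory block 2; 165 MB remain.
Put 277 MB in memory block 3; 235 MB remain.
Put 364 MB in memory block 4; 148 MB remain.
Put 304 MB in memory block 5; 208 MB remain.
Put 316 MB in memory block 6; 196 MB remain.
Put 116 MB in memory block 4; 32 MB remain.
Put 318 MB in memory block 7; 194 MB remain.
Put 109 MB in memory block 2; 56 MB remain.
Put 383 MB in memory block 8; 129 MB remain.
Put 370 MB in memory block 9; 142 MB remain.
Put 116 MB in memory block 8; 13 MB remain.
Put 104 MB in memory block 9; 38 MB remain.
Put 338 MB in memory block 10; 174 MB remain.
Put 276 MB in memory block 11; 236 MB remain.
Final memory blocks: [299] [347,109] [277] [364,116] [304] [316] [318] [383,116] [370,104] [338] [276].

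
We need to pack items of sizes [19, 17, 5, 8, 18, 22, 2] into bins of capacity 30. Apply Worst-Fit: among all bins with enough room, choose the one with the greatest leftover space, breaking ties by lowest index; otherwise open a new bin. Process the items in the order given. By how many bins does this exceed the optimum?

0

Worst-Fit: [19,8] [17,5] [18,2] [22] → 4 bins.
Total size 91; any packing needs at least ⌈91/30⌉ = 4 bins.
So 4 is already optimal.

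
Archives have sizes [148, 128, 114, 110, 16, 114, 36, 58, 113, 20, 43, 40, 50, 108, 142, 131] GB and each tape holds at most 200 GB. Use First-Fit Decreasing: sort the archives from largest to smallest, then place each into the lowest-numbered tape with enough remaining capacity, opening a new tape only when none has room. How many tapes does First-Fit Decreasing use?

9

Sorted descending: 148, 142, 131, 128, 114, 114, 113, 110, 108, 58, 50, 43, 40, 36, 20, 16.
148 GB → tape 1 (remaining 52 GB)
142 GB → tape 2 (remaining 58 GB)
131 GB → tape 3 (remaining 69 GB)
128 GB → tape 4 (remaining 72 GB)
114 GB → tape 5 (remaining 86 GB)
114 GB → tape 6 (remaining 86 GB)
113 GB → tape 7 (remaining 87 GB)
110 GB → tape 8 (remaining 90 GB)
108 GB → tape 9 (remaining 92 GB)
58 GB → tape 2 (remaining 0 GB)
50 GB → tape 1 (remaining 2 GB)
43 GB → tape 3 (remaining 26 GB)
40 GB → tape 4 (remaining 32 GB)
36 GB → tape 5 (remaining 50 GB)
20 GB → tape 3 (remaining 6 GB)
16 GB → tape 4 (remaining 16 GB)
Final tapes: [148,50] [142,58] [131,43,20] [128,40,16] [114,36] [114] [113] [110] [108].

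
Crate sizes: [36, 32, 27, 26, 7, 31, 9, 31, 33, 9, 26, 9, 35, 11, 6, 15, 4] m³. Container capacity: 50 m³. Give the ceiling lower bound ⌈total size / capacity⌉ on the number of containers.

Total size = 36 + 32 + 27 + 26 + 7 + 31 + 9 + 31 + 33 + 9 + 26 + 9 + 35 + 11 + 6 + 15 + 4 = 347 m³.
⌈347 / 50⌉ = 7.

7 containers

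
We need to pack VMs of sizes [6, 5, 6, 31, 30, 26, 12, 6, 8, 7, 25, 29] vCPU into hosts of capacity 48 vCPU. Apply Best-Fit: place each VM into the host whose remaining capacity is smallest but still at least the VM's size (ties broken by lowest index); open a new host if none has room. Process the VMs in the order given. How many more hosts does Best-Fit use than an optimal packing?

0

Best-Fit: [6,5,6,31] [30,12,6] [26,8,7] [25] [29] → 5 hosts.
5 VMs exceed 24 vCPU (half the capacity), and no two of those can share a host, so at least 5 hosts are needed.
So 5 is already optimal.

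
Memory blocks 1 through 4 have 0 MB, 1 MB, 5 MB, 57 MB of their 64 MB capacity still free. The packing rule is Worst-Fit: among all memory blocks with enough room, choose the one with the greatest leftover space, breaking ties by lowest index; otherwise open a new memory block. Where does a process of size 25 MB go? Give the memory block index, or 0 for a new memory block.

4

Memory blocks with room: memory block 4 (57 MB).
Most room is memory block 4 with 57 MB free.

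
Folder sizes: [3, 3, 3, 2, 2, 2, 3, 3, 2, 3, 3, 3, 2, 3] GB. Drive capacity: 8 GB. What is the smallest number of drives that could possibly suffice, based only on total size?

Total size = 3 + 3 + 3 + 2 + 2 + 2 + 3 + 3 + 2 + 3 + 3 + 3 + 2 + 3 = 37 GB.
⌈37 / 8⌉ = 5.

5 drives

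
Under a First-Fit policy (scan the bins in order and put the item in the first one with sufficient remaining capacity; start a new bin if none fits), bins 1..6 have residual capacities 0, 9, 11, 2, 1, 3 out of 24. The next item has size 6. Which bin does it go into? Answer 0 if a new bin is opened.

2

Bins with room: bin 2 (9), bin 3 (11).
The first with room is bin 2.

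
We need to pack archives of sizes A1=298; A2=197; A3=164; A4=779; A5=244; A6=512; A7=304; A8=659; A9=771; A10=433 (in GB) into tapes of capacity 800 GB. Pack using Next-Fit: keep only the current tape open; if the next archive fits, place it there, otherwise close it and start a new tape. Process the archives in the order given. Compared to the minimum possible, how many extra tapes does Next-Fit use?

1

Next-Fit: [298,197,164] [779] [244,512] [304] [659] [771] [433] → 7 tapes.
Total size 4361 GB; any packing needs at least ⌈4361/800⌉ = 6 tapes.
An optimal packing achieves that bound: [779] [771] [659] [512,244] [433,304] [298,197,164] → 6 tapes.
Excess: 7 − 6 = 1.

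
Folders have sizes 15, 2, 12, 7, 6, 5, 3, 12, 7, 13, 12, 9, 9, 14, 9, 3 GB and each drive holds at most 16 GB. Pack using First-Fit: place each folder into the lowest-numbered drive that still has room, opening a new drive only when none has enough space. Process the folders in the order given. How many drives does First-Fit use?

11

15 GB → drive 1 (remaining 1 GB)
2 GB → drive 2 (remaining 14 GB)
12 GB → drive 2 (remaining 2 GB)
7 GB → drive 3 (remaining 9 GB)
6 GB → drive 3 (remaining 3 GB)
5 GB → drive 4 (remaining 11 GB)
3 GB → drive 3 (remaining 0 GB)
12 GB → drive 5 (remaining 4 GB)
7 GB → drive 4 (remaining 4 GB)
13 GB → drive 6 (remaining 3 GB)
12 GB → drive 7 (remaining 4 GB)
9 GB → drive 8 (remaining 7 GB)
9 GB → drive 9 (remaining 7 GB)
14 GB → drive 10 (remaining 2 GB)
9 GB → drive 11 (remaining 7 GB)
3 GB → drive 4 (remaining 1 GB)
Final drives: [15] [2,12] [7,6,3] [5,7,3] [12] [13] [12] [9] [9] [14] [9].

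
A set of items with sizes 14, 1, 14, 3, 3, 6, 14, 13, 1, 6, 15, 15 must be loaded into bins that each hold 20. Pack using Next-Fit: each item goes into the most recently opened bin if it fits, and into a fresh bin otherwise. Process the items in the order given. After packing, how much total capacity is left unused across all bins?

15

14 → bin 1 (remaining 6)
1 → bin 1 (remaining 5)
14 → bin 2 (remaining 6)
3 → bin 2 (remaining 3)
3 → bin 2 (remaining 0)
6 → bin 3 (remaining 14)
14 → bin 3 (remaining 0)
13 → bin 4 (remaining 7)
1 → bin 4 (remaining 6)
6 → bin 4 (remaining 0)
15 → bin 5 (remaining 5)
15 → bin 6 (remaining 5)
6 bins × 20 = 120; used 105; unused 15.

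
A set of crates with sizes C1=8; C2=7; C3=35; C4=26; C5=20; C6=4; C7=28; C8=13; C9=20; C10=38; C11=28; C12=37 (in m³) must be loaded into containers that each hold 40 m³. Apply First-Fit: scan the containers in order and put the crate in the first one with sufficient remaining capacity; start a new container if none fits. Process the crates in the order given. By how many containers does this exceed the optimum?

First-Fit: [8,7,20,4] [35] [26,13] [28] [20] [38] [28] [37] → 8 containers.
Total size 264 m³; any packing needs at least ⌈264/40⌉ = 7 containers.
An optimal packing achieves that bound: [38] [37] [35,4] [28,8] [28,7] [26,13] [20,20] → 7 containers.
Excess: 8 − 7 = 1.

1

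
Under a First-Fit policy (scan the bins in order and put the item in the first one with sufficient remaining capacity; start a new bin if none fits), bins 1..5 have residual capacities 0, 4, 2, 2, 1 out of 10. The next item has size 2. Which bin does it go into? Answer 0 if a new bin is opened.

Bins with room: bin 2 (4), bin 3 (2), bin 4 (2).
The first with room is bin 2.

2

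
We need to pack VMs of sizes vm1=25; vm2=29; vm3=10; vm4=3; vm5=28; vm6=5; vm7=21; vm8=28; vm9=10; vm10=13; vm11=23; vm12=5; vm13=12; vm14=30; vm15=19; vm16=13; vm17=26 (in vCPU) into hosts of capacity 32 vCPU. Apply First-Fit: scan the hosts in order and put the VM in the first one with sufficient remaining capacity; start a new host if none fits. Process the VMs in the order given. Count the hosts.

host 1: place vm1 (25 vCPU), 7 vCPU left
host 2: place vm2 (29 vCPU), 3 vCPU left
host 3: place vm3 (10 vCPU), 22 vCPU left
host 1: place vm4 (3 vCPU), 4 vCPU left
host 4: place vm5 (28 vCPU), 4 vCPU left
host 3: place vm6 (5 vCPU), 17 vCPU left
host 5: place vm7 (21 vCPU), 11 vCPU left
host 6: place vm8 (28 vCPU), 4 vCPU left
host 3: place vm9 (10 vCPU), 7 vCPU left
host 7: place vm10 (13 vCPU), 19 vCPU left
host 8: place vm11 (23 vCPU), 9 vCPU left
host 3: place vm12 (5 vCPU), 2 vCPU left
host 7: place vm13 (12 vCPU), 7 vCPU left
host 9: place vm14 (30 vCPU), 2 vCPU left
host 10: place vm15 (19 vCPU), 13 vCPU left
host 10: place vm16 (13 vCPU), 0 vCPU left
host 11: place vm17 (26 vCPU), 6 vCPU left
Final hosts: [25,3] [29] [10,5,10,5] [28] [21] [28] [13,12] [23] [30] [19,13] [26].

11 hosts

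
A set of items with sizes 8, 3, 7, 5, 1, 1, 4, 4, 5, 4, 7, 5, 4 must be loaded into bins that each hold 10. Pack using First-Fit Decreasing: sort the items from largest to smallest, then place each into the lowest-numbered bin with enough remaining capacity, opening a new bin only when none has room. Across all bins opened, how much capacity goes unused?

Sorted descending: 8, 7, 7, 5, 5, 5, 4, 4, 4, 4, 3, 1, 1.
8 → bin 1 (remaining 2)
7 → bin 2 (remaining 3)
7 → bin 3 (remaining 3)
5 → bin 4 (remaining 5)
5 → bin 4 (remaining 0)
5 → bin 5 (remaining 5)
4 → bin 5 (remaining 1)
4 → bin 6 (remaining 6)
4 → bin 6 (remaining 2)
4 → bin 7 (remaining 6)
3 → bin 2 (remaining 0)
1 → bin 1 (remaining 1)
1 → bin 1 (remaining 0)
7 bins × 10 = 70; used 58; unused 12.

12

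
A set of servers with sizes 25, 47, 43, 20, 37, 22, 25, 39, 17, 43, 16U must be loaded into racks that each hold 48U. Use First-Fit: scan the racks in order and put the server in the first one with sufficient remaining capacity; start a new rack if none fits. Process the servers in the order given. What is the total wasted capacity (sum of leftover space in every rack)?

25U → rack 1 (remaining 23U)
47U → rack 2 (remaining 1U)
43U → rack 3 (remaining 5U)
20U → rack 1 (remaining 3U)
37U → rack 4 (remaining 11U)
22U → rack 5 (remaining 26U)
25U → rack 5 (remaining 1U)
39U → rack 6 (remaining 9U)
17U → rack 7 (remaining 31U)
43U → rack 8 (remaining 5U)
16U → rack 7 (remaining 15U)
8 racks × 48U = 384U; used 334U; unused 50U.

50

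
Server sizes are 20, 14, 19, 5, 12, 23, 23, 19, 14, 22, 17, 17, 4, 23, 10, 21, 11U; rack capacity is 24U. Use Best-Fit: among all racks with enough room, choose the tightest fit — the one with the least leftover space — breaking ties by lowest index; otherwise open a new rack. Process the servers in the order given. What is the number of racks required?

13 racks

Put 20U in rack 1; 4U remain.
Put 14U in rack 2; 10U remain.
Put 19U in rack 3; 5U remain.
Put 5U in rack 3; 0U remain.
Put 12U in rack 4; 12U remain.
Put 23U in rack 5; 1U remain.
Put 23U in rack 6; 1U remain.
Put 19U in rack 7; 5U remain.
Put 14U in rack 8; 10U remain.
Put 22U in rack 9; 2U remain.
Put 17U in rack 10; 7U remain.
Put 17U in rack 11; 7U remain.
Put 4U in rack 1; 0U remain.
Put 23U in rack 12; 1U remain.
Put 10U in rack 2; 0U remain.
Put 21U in rack 13; 3U remain.
Put 11U in rack 4; 1U remain.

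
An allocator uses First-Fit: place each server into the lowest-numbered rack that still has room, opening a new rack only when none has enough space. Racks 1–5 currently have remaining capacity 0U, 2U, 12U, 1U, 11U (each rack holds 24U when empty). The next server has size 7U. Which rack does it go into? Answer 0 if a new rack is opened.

Racks with room: rack 3 (12U), rack 5 (11U).
The first with room is rack 3.

3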